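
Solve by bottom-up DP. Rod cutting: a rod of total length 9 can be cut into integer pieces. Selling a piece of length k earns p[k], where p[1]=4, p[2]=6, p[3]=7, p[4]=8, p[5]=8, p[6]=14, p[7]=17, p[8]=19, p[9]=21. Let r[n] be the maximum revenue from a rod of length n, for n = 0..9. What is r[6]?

24

   n    0    1    2    3    4    5    6    7    8    9
r[n]    0    4    8   12   16   20   24   28   32   36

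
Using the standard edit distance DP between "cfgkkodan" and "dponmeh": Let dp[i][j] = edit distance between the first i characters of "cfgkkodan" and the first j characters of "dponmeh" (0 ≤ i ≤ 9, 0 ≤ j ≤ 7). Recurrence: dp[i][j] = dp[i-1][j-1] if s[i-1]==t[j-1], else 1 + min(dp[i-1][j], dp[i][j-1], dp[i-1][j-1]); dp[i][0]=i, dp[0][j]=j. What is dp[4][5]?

   ''  d  p  o  n  m  e  h
''  0  1  2  3  4  5  6  7
 c  1  1  2  3  4  5  6  7
 f  2  2  2  3  4  5  6  7
 g  3  3  3  3  4  5  6  7
 k  4  4  4  4  4  5  6  7
 k  5  5  5  5  5  5  6  7
 o  6  6  6  5  6  6  6  7
 d  7  6  7  6  6  7  7  7
 a  8  7  7  7  7  7  8  8
 n  9  8  8  8  7  8  8  9

5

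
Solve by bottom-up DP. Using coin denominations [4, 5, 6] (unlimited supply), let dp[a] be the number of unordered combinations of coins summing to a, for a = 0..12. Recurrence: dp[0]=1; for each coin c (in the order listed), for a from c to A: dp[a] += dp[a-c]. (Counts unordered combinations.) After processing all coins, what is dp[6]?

1

after  coin     0     1     2     3     4     5     6     7     8     9    10    11    12
          4     1     0     0     0     1     0     0     0     1     0     0     0     1
          5     1     0     0     0     1     1     0     0     1     1     1     0     1
          6     1     0     0     0     1     1     1     0     1     1     2     1     2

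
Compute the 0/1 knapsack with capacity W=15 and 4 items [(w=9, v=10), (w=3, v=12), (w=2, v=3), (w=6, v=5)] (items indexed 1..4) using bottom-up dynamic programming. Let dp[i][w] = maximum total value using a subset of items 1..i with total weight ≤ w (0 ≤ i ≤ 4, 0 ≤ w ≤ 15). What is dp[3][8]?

15

i\w   0   1   2   3   4   5   6   7   8   9  10  11  12  13  14  15
  0   0   0   0   0   0   0   0   0   0   0   0   0   0   0   0   0
  1   0   0   0   0   0   0   0   0   0  10  10  10  10  10  10  10
  2   0   0   0  12  12  12  12  12  12  12  12  12  22  22  22  22
  3   0   0   3  12  12  15  15  15  15  15  15  15  22  22  25  25
  4   0   0   3  12  12  15  15  15  15  17  17  20  22  22  25  25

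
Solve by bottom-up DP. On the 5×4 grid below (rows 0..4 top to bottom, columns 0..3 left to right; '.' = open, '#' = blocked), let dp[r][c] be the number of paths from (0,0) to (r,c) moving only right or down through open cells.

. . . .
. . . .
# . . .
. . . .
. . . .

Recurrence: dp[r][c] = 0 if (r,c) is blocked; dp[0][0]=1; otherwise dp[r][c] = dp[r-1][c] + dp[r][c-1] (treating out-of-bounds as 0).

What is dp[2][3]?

r\c   0   1   2   3
  0   1   1   1   1
  1   1   2   3   4
  2   0   2   5   9
  3   0   2   7  16
  4   0   2   9  25

9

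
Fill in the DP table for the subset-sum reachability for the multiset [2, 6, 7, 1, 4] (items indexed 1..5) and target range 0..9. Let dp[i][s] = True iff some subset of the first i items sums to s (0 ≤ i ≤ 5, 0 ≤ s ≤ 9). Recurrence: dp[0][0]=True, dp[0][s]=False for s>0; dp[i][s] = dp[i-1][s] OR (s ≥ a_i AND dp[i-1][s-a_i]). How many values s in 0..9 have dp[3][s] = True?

6

i\s   0   1   2   3   4   5   6   7   8   9
  0   T   F   F   F   F   F   F   F   F   F
  1   T   F   T   F   F   F   F   F   F   F
  2   T   F   T   F   F   F   T   F   T   F
  3   T   F   T   F   F   F   T   T   T   T
  4   T   T   T   T   F   F   T   T   T   T
  5   T   T   T   T   T   T   T   T   T   T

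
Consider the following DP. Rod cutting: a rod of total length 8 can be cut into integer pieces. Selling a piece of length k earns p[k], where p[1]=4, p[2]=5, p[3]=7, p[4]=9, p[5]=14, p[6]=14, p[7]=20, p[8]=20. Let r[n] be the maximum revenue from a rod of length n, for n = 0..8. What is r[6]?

24

   n    0    1    2    3    4    5    6    7    8
r[n]    0    4    8   12   16   20   24   28   32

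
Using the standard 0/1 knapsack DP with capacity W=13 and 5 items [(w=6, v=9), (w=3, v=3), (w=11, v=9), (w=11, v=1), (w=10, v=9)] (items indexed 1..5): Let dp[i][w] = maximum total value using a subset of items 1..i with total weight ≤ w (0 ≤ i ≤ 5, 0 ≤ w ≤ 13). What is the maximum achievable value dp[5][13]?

i\w   0   1   2   3   4   5   6   7   8   9  10  11  12  13
  0   0   0   0   0   0   0   0   0   0   0   0   0   0   0
  1   0   0   0   0   0   0   9   9   9   9   9   9   9   9
  2   0   0   0   3   3   3   9   9   9  12  12  12  12  12
  3   0   0   0   3   3   3   9   9   9  12  12  12  12  12
  4   0   0   0   3   3   3   9   9   9  12  12  12  12  12
  5   0   0   0   3   3   3   9   9   9  12  12  12  12  12

12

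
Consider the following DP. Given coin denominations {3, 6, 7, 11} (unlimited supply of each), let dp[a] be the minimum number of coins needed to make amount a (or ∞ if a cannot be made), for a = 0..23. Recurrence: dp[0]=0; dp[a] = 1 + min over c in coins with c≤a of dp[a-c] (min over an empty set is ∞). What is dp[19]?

3

 a  0  1  2  3  4  5  6  7  8  9 10 11 12 13 14 15 16 17 18 19 20 21 22 23
dp  0  -  -  1  -  -  1  1  -  2  2  1  2  2  2  3  3  2  2  3  3  3  2  3
(- denotes ∞ / unreachable)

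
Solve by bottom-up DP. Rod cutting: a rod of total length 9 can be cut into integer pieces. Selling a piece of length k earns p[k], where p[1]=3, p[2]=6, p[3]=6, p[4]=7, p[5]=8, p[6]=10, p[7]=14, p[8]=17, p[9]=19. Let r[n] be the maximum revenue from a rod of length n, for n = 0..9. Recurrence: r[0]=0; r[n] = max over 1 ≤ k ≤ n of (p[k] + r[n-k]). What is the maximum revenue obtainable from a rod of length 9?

27

   n    0    1    2    3    4    5    6    7    8    9
r[n]    0    3    6    9   12   15   18   21   24   27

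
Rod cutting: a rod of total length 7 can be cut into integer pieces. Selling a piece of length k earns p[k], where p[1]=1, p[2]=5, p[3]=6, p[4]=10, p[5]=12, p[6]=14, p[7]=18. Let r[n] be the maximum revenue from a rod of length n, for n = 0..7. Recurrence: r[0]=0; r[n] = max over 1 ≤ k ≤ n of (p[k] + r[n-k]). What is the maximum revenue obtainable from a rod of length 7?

18

   n    0    1    2    3    4    5    6    7
r[n]    0    1    5    6   10   12   15   18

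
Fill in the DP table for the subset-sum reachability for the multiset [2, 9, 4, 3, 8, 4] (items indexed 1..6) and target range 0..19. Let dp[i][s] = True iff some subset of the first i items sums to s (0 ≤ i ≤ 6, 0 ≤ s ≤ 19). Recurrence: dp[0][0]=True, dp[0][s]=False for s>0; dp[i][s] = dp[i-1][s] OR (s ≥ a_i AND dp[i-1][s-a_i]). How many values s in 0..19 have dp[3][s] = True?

8

i\s   0   1   2   3   4   5   6   7   8   9  10  11  12  13  14  15  16  17  18  19
  0   T   F   F   F   F   F   F   F   F   F   F   F   F   F   F   F   F   F   F   F
  1   T   F   T   F   F   F   F   F   F   F   F   F   F   F   F   F   F   F   F   F
  2   T   F   T   F   F   F   F   F   F   T   F   T   F   F   F   F   F   F   F   F
  3   T   F   T   F   T   F   T   F   F   T   F   T   F   T   F   T   F   F   F   F
  4   T   F   T   T   T   T   T   T   F   T   F   T   T   T   T   T   T   F   T   F
  5   T   F   T   T   T   T   T   T   T   T   T   T   T   T   T   T   T   T   T   T
  6   T   F   T   T   T   T   T   T   T   T   T   T   T   T   T   T   T   T   T   T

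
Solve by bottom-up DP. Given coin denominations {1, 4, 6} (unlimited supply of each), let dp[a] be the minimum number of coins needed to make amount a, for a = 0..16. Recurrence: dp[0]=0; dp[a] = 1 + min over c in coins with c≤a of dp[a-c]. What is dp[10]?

 a  0  1  2  3  4  5  6  7  8  9 10 11 12 13 14 15 16
dp  0  1  2  3  1  2  1  2  2  3  2  3  2  3  3  4  3

2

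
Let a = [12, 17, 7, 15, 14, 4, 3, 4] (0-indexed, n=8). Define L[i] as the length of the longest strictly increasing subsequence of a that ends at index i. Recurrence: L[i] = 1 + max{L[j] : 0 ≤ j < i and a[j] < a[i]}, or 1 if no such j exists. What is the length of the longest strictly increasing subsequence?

2

   i    0    1    2    3    4    5    6    7
a[i]   12   17    7   15   14    4    3    4
L[i]    1    2    1    2    2    1    1    2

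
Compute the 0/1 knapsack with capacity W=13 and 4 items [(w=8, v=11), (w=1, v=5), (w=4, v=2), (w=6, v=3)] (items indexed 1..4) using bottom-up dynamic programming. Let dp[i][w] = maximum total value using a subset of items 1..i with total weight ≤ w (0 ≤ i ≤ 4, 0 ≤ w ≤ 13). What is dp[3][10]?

i\w   0   1   2   3   4   5   6   7   8   9  10  11  12  13
  0   0   0   0   0   0   0   0   0   0   0   0   0   0   0
  1   0   0   0   0   0   0   0   0  11  11  11  11  11  11
  2   0   5   5   5   5   5   5   5  11  16  16  16  16  16
  3   0   5   5   5   5   7   7   7  11  16  16  16  16  18
  4   0   5   5   5   5   7   7   8  11  16  16  16  16  18

16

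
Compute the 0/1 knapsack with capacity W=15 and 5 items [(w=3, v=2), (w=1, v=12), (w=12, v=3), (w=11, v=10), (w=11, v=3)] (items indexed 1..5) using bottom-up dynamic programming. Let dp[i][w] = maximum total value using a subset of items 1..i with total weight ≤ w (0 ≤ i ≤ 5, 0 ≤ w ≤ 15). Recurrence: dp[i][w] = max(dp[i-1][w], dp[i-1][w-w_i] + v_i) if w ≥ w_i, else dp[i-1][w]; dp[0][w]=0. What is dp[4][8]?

14

i\w   0   1   2   3   4   5   6   7   8   9  10  11  12  13  14  15
  0   0   0   0   0   0   0   0   0   0   0   0   0   0   0   0   0
  1   0   0   0   2   2   2   2   2   2   2   2   2   2   2   2   2
  2   0  12  12  12  14  14  14  14  14  14  14  14  14  14  14  14
  3   0  12  12  12  14  14  14  14  14  14  14  14  14  15  15  15
  4   0  12  12  12  14  14  14  14  14  14  14  14  22  22  22  24
  5   0  12  12  12  14  14  14  14  14  14  14  14  22  22  22  24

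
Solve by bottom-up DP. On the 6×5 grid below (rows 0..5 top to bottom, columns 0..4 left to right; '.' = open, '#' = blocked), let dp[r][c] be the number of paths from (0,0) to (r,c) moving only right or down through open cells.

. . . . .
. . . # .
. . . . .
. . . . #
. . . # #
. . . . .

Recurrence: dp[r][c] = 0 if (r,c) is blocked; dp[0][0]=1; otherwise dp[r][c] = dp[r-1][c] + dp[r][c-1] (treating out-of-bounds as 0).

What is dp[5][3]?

r\c   0   1   2   3   4
  0   1   1   1   1   1
  1   1   2   3   0   1
  2   1   3   6   6   7
  3   1   4  10  16   0
  4   1   5  15   0   0
  5   1   6  21  21  21

21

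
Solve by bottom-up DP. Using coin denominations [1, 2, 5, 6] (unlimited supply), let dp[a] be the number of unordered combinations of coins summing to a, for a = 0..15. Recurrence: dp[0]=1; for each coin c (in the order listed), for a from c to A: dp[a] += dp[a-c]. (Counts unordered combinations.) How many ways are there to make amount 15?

28

after  coin     0     1     2     3     4     5     6     7     8     9    10    11    12    13    14    15
          1     1     1     1     1     1     1     1     1     1     1     1     1     1     1     1     1
          2     1     1     2     2     3     3     4     4     5     5     6     6     7     7     8     8
          5     1     1     2     2     3     4     5     6     7     8    10    11    13    14    16    18
          6     1     1     2     2     3     4     6     7     9    10    13    15    19    21    25    28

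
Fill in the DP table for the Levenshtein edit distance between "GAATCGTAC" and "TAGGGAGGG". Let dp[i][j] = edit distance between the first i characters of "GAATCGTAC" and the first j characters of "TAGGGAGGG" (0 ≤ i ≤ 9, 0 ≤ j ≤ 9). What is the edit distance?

   ''  T  A  G  G  G  A  G  G  G
''  0  1  2  3  4  5  6  7  8  9
 G  1  1  2  2  3  4  5  6  7  8
 A  2  2  1  2  3  4  4  5  6  7
 A  3  3  2  2  3  4  4  5  6  7
 T  4  3  3  3  3  4  5  5  6  7
 C  5  4  4  4  4  4  5  6  6  7
 G  6  5  5  4  4  4  5  5  6  6
 T  7  6  6  5  5  5  5  6  6  7
 A  8  7  6  6  6  6  5  6  7  7
 C  9  8  7  7  7  7  6  6  7  8

8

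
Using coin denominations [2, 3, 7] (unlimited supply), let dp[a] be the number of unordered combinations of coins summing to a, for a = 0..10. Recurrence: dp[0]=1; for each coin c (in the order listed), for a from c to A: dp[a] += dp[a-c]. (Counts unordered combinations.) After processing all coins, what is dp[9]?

3

after  coin     0     1     2     3     4     5     6     7     8     9    10
          2     1     0     1     0     1     0     1     0     1     0     1
          3     1     0     1     1     1     1     2     1     2     2     2
          7     1     0     1     1     1     1     2     2     2     3     3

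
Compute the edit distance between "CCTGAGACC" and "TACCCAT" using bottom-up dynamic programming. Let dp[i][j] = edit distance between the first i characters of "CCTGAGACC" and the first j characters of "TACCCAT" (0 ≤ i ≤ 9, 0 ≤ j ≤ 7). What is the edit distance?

7

   ''  T  A  C  C  C  A  T
''  0  1  2  3  4  5  6  7
 C  1  1  2  2  3  4  5  6
 C  2  2  2  2  2  3  4  5
 T  3  2  3  3  3  3  4  4
 G  4  3  3  4  4  4  4  5
 A  5  4  3  4  5  5  4  5
 G  6  5  4  4  5  6  5  5
 A  7  6  5  5  5  6  6  6
 C  8  7  6  5  5  5  6  7
 C  9  8  7  6  5  5  6  7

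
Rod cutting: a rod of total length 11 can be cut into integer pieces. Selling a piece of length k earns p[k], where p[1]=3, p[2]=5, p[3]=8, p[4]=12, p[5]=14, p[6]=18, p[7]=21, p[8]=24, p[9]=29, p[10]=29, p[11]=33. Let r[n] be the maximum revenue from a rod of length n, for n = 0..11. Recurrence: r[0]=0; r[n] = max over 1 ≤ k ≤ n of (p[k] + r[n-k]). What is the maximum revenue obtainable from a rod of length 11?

35

   n    0    1    2    3    4    5    6    7    8    9   10   11
r[n]    0    3    6    9   12   15   18   21   24   29   32   35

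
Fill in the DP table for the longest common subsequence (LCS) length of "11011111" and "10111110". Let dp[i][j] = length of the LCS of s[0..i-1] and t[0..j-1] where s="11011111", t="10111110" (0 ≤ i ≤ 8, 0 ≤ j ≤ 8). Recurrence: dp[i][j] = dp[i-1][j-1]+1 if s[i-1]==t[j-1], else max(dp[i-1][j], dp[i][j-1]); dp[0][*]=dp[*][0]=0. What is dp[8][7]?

   ''  1  0  1  1  1  1  1  0
''  0  0  0  0  0  0  0  0  0
 1  0  1  1  1  1  1  1  1  1
 1  0  1  1  2  2  2  2  2  2
 0  0  1  2  2  2  2  2  2  3
 1  0  1  2  3  3  3  3  3  3
 1  0  1  2  3  4  4  4  4  4
 1  0  1  2  3  4  5  5  5  5
 1  0  1  2  3  4  5  6  6  6
 1  0  1  2  3  4  5  6  7  7

7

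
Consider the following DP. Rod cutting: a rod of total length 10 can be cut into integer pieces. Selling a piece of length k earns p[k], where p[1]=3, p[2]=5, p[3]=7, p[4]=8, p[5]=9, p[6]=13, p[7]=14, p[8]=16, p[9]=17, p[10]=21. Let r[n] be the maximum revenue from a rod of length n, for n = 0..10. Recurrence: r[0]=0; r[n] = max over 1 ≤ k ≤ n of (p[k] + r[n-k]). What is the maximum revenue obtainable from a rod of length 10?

   n    0    1    2    3    4    5    6    7    8    9   10
r[n]    0    3    6    9   12   15   18   21   24   27   30

30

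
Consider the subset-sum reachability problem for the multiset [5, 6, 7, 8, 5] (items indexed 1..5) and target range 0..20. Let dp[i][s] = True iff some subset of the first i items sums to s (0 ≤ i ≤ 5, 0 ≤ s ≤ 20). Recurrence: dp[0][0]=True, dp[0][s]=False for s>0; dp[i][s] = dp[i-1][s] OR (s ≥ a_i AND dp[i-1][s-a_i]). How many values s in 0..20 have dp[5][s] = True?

16

i\s   0   1   2   3   4   5   6   7   8   9  10  11  12  13  14  15  16  17  18  19  20
  0   T   F   F   F   F   F   F   F   F   F   F   F   F   F   F   F   F   F   F   F   F
  1   T   F   F   F   F   T   F   F   F   F   F   F   F   F   F   F   F   F   F   F   F
  2   T   F   F   F   F   T   T   F   F   F   F   T   F   F   F   F   F   F   F   F   F
  3   T   F   F   F   F   T   T   T   F   F   F   T   T   T   F   F   F   F   T   F   F
  4   T   F   F   F   F   T   T   T   T   F   F   T   T   T   T   T   F   F   T   T   T
  5   T   F   F   F   F   T   T   T   T   F   T   T   T   T   T   T   T   T   T   T   T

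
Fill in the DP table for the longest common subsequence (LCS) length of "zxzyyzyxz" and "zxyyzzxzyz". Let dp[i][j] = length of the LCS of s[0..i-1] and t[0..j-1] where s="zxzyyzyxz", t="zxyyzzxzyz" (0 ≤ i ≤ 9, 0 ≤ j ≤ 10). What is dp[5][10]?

4

   ''  z  x  y  y  z  z  x  z  y  z
''  0  0  0  0  0  0  0  0  0  0  0
 z  0  1  1  1  1  1  1  1  1  1  1
 x  0  1  2  2  2  2  2  2  2  2  2
 z  0  1  2  2  2  3  3  3  3  3  3
 y  0  1  2  3  3  3  3  3  3  4  4
 y  0  1  2  3  4  4  4  4  4  4  4
 z  0  1  2  3  4  5  5  5  5  5  5
 y  0  1  2  3  4  5  5  5  5  6  6
 x  0  1  2  3  4  5  5  6  6  6  6
 z  0  1  2  3  4  5  6  6  7  7  7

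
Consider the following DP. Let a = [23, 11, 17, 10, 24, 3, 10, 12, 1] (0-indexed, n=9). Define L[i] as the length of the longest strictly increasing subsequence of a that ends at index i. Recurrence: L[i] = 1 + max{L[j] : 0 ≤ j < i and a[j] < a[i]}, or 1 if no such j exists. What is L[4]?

   i    0    1    2    3    4    5    6    7    8
a[i]   23   11   17   10   24    3   10   12    1
L[i]    1    1    2    1    3    1    2    3    1

3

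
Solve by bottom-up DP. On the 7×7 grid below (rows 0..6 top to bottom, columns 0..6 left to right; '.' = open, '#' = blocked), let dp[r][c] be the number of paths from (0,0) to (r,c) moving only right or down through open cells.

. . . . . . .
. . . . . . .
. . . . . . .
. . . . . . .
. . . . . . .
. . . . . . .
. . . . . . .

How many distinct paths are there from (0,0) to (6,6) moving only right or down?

r\c   0   1   2   3   4   5   6
  0   1   1   1   1   1   1   1
  1   1   2   3   4   5   6   7
  2   1   3   6  10  15  21  28
  3   1   4  10  20  35  56  84
  4   1   5  15  35  70 126 210
  5   1   6  21  56 126 252 462
  6   1   7  28  84 210 462 924

924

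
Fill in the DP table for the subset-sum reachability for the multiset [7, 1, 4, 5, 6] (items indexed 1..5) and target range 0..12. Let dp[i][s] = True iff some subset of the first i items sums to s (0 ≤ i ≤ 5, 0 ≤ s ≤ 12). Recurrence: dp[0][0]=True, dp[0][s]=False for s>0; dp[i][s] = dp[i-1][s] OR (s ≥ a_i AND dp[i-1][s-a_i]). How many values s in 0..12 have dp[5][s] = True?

i\s   0   1   2   3   4   5   6   7   8   9  10  11  12
  0   T   F   F   F   F   F   F   F   F   F   F   F   F
  1   T   F   F   F   F   F   F   T   F   F   F   F   F
  2   T   T   F   F   F   F   F   T   T   F   F   F   F
  3   T   T   F   F   T   T   F   T   T   F   F   T   T
  4   T   T   F   F   T   T   T   T   T   T   T   T   T
  5   T   T   F   F   T   T   T   T   T   T   T   T   T

11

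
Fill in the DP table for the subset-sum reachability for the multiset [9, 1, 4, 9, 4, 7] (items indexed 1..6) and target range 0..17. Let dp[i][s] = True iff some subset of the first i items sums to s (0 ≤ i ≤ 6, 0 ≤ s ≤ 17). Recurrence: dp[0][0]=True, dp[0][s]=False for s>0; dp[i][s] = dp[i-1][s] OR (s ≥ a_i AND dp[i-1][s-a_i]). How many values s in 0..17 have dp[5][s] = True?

i\s   0   1   2   3   4   5   6   7   8   9  10  11  12  13  14  15  16  17
  0   T   F   F   F   F   F   F   F   F   F   F   F   F   F   F   F   F   F
  1   T   F   F   F   F   F   F   F   F   T   F   F   F   F   F   F   F   F
  2   T   T   F   F   F   F   F   F   F   T   T   F   F   F   F   F   F   F
  3   T   T   F   F   T   T   F   F   F   T   T   F   F   T   T   F   F   F
  4   T   T   F   F   T   T   F   F   F   T   T   F   F   T   T   F   F   F
  5   T   T   F   F   T   T   F   F   T   T   T   F   F   T   T   F   F   T
  6   T   T   F   F   T   T   F   T   T   T   T   T   T   T   T   T   T   T

10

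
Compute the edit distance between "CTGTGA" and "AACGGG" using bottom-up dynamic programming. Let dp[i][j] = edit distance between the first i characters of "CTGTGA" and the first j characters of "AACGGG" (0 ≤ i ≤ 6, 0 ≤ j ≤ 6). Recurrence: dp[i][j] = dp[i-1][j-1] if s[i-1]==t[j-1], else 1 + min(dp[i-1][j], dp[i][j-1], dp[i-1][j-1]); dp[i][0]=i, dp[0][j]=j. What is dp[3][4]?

   ''  A  A  C  G  G  G
''  0  1  2  3  4  5  6
 C  1  1  2  2  3  4  5
 T  2  2  2  3  3  4  5
 G  3  3  3  3  3  3  4
 T  4  4  4  4  4  4  4
 G  5  5  5  5  4  4  4
 A  6  5  5  6  5  5  5

3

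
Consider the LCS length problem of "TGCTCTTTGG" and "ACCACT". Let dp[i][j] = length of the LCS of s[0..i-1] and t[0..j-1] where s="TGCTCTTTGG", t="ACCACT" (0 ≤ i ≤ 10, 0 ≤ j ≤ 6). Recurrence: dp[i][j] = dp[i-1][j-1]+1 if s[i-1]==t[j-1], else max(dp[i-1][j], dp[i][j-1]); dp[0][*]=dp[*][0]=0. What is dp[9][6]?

   ''  A  C  C  A  C  T
''  0  0  0  0  0  0  0
 T  0  0  0  0  0  0  1
 G  0  0  0  0  0  0  1
 C  0  0  1  1  1  1  1
 T  0  0  1  1  1  1  2
 C  0  0  1  2  2  2  2
 T  0  0  1  2  2  2  3
 T  0  0  1  2  2  2  3
 T  0  0  1  2  2  2  3
 G  0  0  1  2  2  2  3
 G  0  0  1  2  2  2  3

3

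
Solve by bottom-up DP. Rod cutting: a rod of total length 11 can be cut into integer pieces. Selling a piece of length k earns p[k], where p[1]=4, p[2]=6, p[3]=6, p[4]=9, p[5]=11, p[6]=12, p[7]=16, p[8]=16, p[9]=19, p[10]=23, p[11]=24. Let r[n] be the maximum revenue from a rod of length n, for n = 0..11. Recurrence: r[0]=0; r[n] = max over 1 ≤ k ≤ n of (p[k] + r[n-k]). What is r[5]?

   n    0    1    2    3    4    5    6    7    8    9   10   11
r[n]    0    4    8   12   16   20   24   28   32   36   40   44

20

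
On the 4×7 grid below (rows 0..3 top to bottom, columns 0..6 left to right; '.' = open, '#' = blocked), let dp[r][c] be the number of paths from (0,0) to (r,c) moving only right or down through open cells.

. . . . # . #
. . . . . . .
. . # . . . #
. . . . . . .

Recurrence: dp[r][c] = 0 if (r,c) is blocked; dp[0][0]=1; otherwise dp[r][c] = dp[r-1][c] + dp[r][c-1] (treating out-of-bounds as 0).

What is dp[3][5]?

28

r\c   0   1   2   3   4   5   6
  0   1   1   1   1   0   0   0
  1   1   2   3   4   4   4   4
  2   1   3   0   4   8  12   0
  3   1   4   4   8  16  28  28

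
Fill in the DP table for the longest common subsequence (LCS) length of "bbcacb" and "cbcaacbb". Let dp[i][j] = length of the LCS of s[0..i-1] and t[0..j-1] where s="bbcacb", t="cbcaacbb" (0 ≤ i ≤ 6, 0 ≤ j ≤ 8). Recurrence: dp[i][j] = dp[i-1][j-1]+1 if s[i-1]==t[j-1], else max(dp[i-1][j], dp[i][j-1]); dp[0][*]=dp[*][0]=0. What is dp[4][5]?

   ''  c  b  c  a  a  c  b  b
''  0  0  0  0  0  0  0  0  0
 b  0  0  1  1  1  1  1  1  1
 b  0  0  1  1  1  1  1  2  2
 c  0  1  1  2  2  2  2  2  2
 a  0  1  1  2  3  3  3  3  3
 c  0  1  1  2  3  3  4  4  4
 b  0  1  2  2  3  3  4  5  5

3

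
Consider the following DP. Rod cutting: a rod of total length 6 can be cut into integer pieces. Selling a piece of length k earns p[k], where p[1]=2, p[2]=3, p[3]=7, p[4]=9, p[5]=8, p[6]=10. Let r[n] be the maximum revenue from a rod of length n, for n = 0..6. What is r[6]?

   n    0    1    2    3    4    5    6
r[n]    0    2    4    7    9   11   14

14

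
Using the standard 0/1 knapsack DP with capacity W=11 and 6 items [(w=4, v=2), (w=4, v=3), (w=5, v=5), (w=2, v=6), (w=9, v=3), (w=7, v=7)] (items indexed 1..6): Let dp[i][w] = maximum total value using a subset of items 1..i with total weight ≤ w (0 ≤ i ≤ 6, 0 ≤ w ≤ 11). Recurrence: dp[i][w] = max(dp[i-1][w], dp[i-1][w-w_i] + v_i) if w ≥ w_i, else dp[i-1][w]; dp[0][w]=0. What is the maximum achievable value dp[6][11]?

14

i\w   0   1   2   3   4   5   6   7   8   9  10  11
  0   0   0   0   0   0   0   0   0   0   0   0   0
  1   0   0   0   0   2   2   2   2   2   2   2   2
  2   0   0   0   0   3   3   3   3   5   5   5   5
  3   0   0   0   0   3   5   5   5   5   8   8   8
  4   0   0   6   6   6   6   9  11  11  11  11  14
  5   0   0   6   6   6   6   9  11  11  11  11  14
  6   0   0   6   6   6   6   9  11  11  13  13  14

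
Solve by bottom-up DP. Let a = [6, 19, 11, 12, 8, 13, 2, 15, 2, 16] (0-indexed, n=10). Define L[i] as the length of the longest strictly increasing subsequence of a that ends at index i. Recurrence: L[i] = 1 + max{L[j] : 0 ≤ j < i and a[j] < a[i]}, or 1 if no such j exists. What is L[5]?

4

   i    0    1    2    3    4    5    6    7    8    9
a[i]    6   19   11   12    8   13    2   15    2   16
L[i]    1    2    2    3    2    4    1    5    1    6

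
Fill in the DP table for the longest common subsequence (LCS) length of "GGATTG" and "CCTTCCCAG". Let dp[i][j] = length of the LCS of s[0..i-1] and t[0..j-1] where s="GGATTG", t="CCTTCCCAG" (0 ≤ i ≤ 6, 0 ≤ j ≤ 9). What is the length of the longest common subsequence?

   ''  C  C  T  T  C  C  C  A  G
''  0  0  0  0  0  0  0  0  0  0
 G  0  0  0  0  0  0  0  0  0  1
 G  0  0  0  0  0  0  0  0  0  1
 A  0  0  0  0  0  0  0  0  1  1
 T  0  0  0  1  1  1  1  1  1  1
 T  0  0  0  1  2  2  2  2  2  2
 G  0  0  0  1  2  2  2  2  2  3

3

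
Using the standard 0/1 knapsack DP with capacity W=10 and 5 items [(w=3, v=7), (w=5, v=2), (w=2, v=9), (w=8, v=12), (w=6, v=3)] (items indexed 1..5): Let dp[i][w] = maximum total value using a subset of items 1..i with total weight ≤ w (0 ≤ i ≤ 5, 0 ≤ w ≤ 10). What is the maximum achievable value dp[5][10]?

21

i\w   0   1   2   3   4   5   6   7   8   9  10
  0   0   0   0   0   0   0   0   0   0   0   0
  1   0   0   0   7   7   7   7   7   7   7   7
  2   0   0   0   7   7   7   7   7   9   9   9
  3   0   0   9   9   9  16  16  16  16  16  18
  4   0   0   9   9   9  16  16  16  16  16  21
  5   0   0   9   9   9  16  16  16  16  16  21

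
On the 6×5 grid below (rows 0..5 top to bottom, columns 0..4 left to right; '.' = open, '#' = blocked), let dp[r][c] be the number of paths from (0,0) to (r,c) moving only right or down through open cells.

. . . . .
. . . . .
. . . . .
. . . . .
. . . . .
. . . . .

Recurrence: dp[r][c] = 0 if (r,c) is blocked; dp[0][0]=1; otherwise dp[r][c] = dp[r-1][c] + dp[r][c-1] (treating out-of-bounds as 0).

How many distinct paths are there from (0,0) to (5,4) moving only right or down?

126

r\c   0   1   2   3   4
  0   1   1   1   1   1
  1   1   2   3   4   5
  2   1   3   6  10  15
  3   1   4  10  20  35
  4   1   5  15  35  70
  5   1   6  21  56 126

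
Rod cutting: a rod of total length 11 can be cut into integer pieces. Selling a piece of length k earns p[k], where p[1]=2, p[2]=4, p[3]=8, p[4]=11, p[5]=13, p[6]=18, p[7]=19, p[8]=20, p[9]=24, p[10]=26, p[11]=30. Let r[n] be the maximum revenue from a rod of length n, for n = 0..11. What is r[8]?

22

   n    0    1    2    3    4    5    6    7    8    9   10   11
r[n]    0    2    4    8   11   13   18   20   22   26   29   31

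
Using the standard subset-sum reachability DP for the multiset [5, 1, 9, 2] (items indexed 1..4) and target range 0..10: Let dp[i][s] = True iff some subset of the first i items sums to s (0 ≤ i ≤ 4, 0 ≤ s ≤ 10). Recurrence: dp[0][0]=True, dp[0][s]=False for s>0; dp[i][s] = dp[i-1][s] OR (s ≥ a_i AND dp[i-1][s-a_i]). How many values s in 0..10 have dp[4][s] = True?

10

i\s   0   1   2   3   4   5   6   7   8   9  10
  0   T   F   F   F   F   F   F   F   F   F   F
  1   T   F   F   F   F   T   F   F   F   F   F
  2   T   T   F   F   F   T   T   F   F   F   F
  3   T   T   F   F   F   T   T   F   F   T   T
  4   T   T   T   T   F   T   T   T   T   T   T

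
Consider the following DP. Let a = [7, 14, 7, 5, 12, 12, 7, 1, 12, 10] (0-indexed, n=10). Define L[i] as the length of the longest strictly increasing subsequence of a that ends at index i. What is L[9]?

3

   i    0    1    2    3    4    5    6    7    8    9
a[i]    7   14    7    5   12   12    7    1   12   10
L[i]    1    2    1    1    2    2    2    1    3    3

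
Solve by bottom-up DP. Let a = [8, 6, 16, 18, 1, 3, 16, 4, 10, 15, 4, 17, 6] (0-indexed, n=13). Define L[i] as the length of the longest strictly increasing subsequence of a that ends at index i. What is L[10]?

   i    0    1    2    3    4    5    6    7    8    9   10   11   12
a[i]    8    6   16   18    1    3   16    4   10   15    4   17    6
L[i]    1    1    2    3    1    2    3    3    4    5    3    6    4

3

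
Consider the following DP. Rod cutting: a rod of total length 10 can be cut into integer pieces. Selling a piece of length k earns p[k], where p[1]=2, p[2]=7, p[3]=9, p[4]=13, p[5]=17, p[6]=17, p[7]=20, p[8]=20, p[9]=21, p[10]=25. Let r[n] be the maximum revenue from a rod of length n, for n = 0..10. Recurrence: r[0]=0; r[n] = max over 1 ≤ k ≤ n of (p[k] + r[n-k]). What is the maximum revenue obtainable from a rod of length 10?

35

   n    0    1    2    3    4    5    6    7    8    9   10
r[n]    0    2    7    9   14   17   21   24   28   31   35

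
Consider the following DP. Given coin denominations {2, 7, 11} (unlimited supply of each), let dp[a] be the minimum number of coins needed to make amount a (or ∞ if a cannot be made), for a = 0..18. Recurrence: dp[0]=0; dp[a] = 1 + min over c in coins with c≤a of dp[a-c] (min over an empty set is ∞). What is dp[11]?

1

 a  0  1  2  3  4  5  6  7  8  9 10 11 12 13 14 15 16 17 18
dp  0  -  1  -  2  -  3  1  4  2  5  1  6  2  2  3  3  4  2
(- denotes ∞ / unreachable)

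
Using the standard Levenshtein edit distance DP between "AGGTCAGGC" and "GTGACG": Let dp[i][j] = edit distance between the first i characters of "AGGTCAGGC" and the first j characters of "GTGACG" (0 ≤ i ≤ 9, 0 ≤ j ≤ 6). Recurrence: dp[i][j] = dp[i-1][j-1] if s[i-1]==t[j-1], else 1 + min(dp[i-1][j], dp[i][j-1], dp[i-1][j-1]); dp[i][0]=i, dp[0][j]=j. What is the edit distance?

   ''  G  T  G  A  C  G
''  0  1  2  3  4  5  6
 A  1  1  2  3  3  4  5
 G  2  1  2  2  3  4  4
 G  3  2  2  2  3  4  4
 T  4  3  2  3  3  4  5
 C  5  4  3  3  4  3  4
 A  6  5  4  4  3  4  4
 G  7  6  5  4  4  4  4
 G  8  7  6  5  5  5  4
 C  9  8  7  6  6  5  5

5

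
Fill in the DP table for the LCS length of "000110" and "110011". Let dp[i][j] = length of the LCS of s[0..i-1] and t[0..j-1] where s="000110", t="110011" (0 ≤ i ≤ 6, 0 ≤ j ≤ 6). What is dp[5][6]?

   ''  1  1  0  0  1  1
''  0  0  0  0  0  0  0
 0  0  0  0  1  1  1  1
 0  0  0  0  1  2  2  2
 0  0  0  0  1  2  2  2
 1  0  1  1  1  2  3  3
 1  0  1  2  2  2  3  4
 0  0  1  2  3  3  3  4

4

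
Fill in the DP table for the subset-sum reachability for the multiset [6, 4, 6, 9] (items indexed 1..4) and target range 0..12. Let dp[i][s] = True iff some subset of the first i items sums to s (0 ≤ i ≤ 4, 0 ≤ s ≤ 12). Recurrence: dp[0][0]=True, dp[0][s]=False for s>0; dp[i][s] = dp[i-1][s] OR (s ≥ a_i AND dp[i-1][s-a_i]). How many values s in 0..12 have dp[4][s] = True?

6

i\s   0   1   2   3   4   5   6   7   8   9  10  11  12
  0   T   F   F   F   F   F   F   F   F   F   F   F   F
  1   T   F   F   F   F   F   T   F   F   F   F   F   F
  2   T   F   F   F   T   F   T   F   F   F   T   F   F
  3   T   F   F   F   T   F   T   F   F   F   T   F   T
  4   T   F   F   F   T   F   T   F   F   T   T   F   T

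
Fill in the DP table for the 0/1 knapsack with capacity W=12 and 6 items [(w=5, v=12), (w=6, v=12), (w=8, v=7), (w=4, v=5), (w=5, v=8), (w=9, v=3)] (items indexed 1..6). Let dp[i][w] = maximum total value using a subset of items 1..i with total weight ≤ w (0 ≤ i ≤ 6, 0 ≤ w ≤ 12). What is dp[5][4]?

5

i\w   0   1   2   3   4   5   6   7   8   9  10  11  12
  0   0   0   0   0   0   0   0   0   0   0   0   0   0
  1   0   0   0   0   0  12  12  12  12  12  12  12  12
  2   0   0   0   0   0  12  12  12  12  12  12  24  24
  3   0   0   0   0   0  12  12  12  12  12  12  24  24
  4   0   0   0   0   5  12  12  12  12  17  17  24  24
  5   0   0   0   0   5  12  12  12  12  17  20  24  24
  6   0   0   0   0   5  12  12  12  12  17  20  24  24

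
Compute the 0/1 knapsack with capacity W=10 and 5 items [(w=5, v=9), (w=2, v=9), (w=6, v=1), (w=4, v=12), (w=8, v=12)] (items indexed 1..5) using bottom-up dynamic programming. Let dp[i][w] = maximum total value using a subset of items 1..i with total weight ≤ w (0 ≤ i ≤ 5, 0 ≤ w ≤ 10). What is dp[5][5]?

12

i\w   0   1   2   3   4   5   6   7   8   9  10
  0   0   0   0   0   0   0   0   0   0   0   0
  1   0   0   0   0   0   9   9   9   9   9   9
  2   0   0   9   9   9   9   9  18  18  18  18
  3   0   0   9   9   9   9   9  18  18  18  18
  4   0   0   9   9  12  12  21  21  21  21  21
  5   0   0   9   9  12  12  21  21  21  21  21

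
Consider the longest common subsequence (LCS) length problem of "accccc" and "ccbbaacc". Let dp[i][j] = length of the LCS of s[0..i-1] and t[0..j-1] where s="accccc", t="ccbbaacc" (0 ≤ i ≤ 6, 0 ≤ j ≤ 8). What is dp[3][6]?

   ''  c  c  b  b  a  a  c  c
''  0  0  0  0  0  0  0  0  0
 a  0  0  0  0  0  1  1  1  1
 c  0  1  1  1  1  1  1  2  2
 c  0  1  2  2  2  2  2  2  3
 c  0  1  2  2  2  2  2  3  3
 c  0  1  2  2  2  2  2  3  4
 c  0  1  2  2  2  2  2  3  4

2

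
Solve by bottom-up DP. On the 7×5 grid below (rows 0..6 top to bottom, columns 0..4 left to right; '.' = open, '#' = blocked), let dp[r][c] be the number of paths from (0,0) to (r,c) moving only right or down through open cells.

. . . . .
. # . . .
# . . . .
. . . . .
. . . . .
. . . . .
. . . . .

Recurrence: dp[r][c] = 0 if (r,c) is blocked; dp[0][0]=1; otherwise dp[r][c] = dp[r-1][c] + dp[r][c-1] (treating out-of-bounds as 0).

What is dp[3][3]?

r\c   0   1   2   3   4
  0   1   1   1   1   1
  1   1   0   1   2   3
  2   0   0   1   3   6
  3   0   0   1   4  10
  4   0   0   1   5  15
  5   0   0   1   6  21
  6   0   0   1   7  28

4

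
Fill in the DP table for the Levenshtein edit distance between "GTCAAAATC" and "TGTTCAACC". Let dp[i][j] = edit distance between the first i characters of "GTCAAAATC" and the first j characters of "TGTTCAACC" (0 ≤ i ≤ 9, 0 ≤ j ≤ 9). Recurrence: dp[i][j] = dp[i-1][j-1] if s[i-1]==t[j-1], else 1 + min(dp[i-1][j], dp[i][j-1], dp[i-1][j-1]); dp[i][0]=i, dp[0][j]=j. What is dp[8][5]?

7

   ''  T  G  T  T  C  A  A  C  C
''  0  1  2  3  4  5  6  7  8  9
 G  1  1  1  2  3  4  5  6  7  8
 T  2  1  2  1  2  3  4  5  6  7
 C  3  2  2  2  2  2  3  4  5  6
 A  4  3  3  3  3  3  2  3  4  5
 A  5  4  4  4  4  4  3  2  3  4
 A  6  5  5  5  5  5  4  3  3  4
 A  7  6  6  6  6  6  5  4  4  4
 T  8  7  7  6  6  7  6  5  5  5
 C  9  8  8  7  7  6  7  6  5  5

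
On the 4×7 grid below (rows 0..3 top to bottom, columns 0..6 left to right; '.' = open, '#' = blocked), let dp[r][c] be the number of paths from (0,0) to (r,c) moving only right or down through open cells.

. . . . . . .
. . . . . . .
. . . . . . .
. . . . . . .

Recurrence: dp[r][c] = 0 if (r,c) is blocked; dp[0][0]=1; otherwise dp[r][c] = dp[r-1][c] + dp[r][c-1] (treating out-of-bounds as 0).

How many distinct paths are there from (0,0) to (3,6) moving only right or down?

84

r\c   0   1   2   3   4   5   6
  0   1   1   1   1   1   1   1
  1   1   2   3   4   5   6   7
  2   1   3   6  10  15  21  28
  3   1   4  10  20  35  56  84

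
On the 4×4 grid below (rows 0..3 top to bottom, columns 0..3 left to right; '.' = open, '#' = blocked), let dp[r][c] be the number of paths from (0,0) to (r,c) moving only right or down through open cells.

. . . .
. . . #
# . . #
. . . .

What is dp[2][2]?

r\c   0   1   2   3
  0   1   1   1   1
  1   1   2   3   0
  2   0   2   5   0
  3   0   2   7   7

5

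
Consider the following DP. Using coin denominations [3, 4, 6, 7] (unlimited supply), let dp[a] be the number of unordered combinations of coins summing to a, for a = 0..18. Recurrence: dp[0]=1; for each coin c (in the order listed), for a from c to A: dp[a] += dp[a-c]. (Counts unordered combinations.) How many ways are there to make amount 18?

8

after  coin     0     1     2     3     4     5     6     7     8     9    10    11    12    13    14    15    16    17    18
          3     1     0     0     1     0     0     1     0     0     1     0     0     1     0     0     1     0     0     1
          4     1     0     0     1     1     0     1     1     1     1     1     1     2     1     1     2     2     1     2
          6     1     0     0     1     1     0     2     1     1     2     2     1     4     2     2     4     4     2     6
          7     1     0     0     1     1     0     2     2     1     2     3     2     4     4     4     5     6     5     8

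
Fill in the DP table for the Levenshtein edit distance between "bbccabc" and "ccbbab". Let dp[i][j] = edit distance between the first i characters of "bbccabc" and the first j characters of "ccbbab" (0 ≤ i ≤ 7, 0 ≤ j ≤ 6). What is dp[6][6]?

   ''  c  c  b  b  a  b
''  0  1  2  3  4  5  6
 b  1  1  2  2  3  4  5
 b  2  2  2  2  2  3  4
 c  3  2  2  3  3  3  4
 c  4  3  2  3  4  4  4
 a  5  4  3  3  4  4  5
 b  6  5  4  3  3  4  4
 c  7  6  5  4  4  4  5

4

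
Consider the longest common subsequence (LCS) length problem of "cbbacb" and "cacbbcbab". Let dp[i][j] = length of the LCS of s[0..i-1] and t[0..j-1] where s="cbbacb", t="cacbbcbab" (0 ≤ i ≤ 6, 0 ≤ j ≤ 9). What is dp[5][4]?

   ''  c  a  c  b  b  c  b  a  b
''  0  0  0  0  0  0  0  0  0  0
 c  0  1  1  1  1  1  1  1  1  1
 b  0  1  1  1  2  2  2  2  2  2
 b  0  1  1  1  2  3  3  3  3  3
 a  0  1  2  2  2  3  3  3  4  4
 c  0  1  2  3  3  3  4  4  4  4
 b  0  1  2  3  4  4  4  5  5  5

3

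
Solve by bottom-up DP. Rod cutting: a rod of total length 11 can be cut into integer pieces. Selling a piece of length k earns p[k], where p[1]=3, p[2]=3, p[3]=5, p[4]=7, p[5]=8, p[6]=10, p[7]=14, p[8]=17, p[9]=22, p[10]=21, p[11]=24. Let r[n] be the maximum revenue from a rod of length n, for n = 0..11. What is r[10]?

30

   n    0    1    2    3    4    5    6    7    8    9   10   11
r[n]    0    3    6    9   12   15   18   21   24   27   30   33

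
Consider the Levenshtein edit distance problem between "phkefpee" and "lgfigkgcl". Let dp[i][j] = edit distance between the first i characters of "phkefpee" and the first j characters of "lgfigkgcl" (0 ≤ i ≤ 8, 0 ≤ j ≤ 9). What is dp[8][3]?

7

   ''  l  g  f  i  g  k  g  c  l
''  0  1  2  3  4  5  6  7  8  9
 p  1  1  2  3  4  5  6  7  8  9
 h  2  2  2  3  4  5  6  7  8  9
 k  3  3  3  3  4  5  5  6  7  8
 e  4  4  4  4  4  5  6  6  7  8
 f  5  5  5  4  5  5  6  7  7  8
 p  6  6  6  5  5  6  6  7  8  8
 e  7  7  7  6  6  6  7  7  8  9
 e  8  8  8  7  7  7  7  8  8  9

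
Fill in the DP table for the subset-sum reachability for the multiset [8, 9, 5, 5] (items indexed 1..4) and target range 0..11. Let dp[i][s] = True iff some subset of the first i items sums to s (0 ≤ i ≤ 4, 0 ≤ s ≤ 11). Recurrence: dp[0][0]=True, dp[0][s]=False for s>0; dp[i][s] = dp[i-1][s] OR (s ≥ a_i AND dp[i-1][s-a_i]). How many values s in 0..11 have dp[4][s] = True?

i\s   0   1   2   3   4   5   6   7   8   9  10  11
  0   T   F   F   F   F   F   F   F   F   F   F   F
  1   T   F   F   F   F   F   F   F   T   F   F   F
  2   T   F   F   F   F   F   F   F   T   T   F   F
  3   T   F   F   F   F   T   F   F   T   T   F   F
  4   T   F   F   F   F   T   F   F   T   T   T   F

5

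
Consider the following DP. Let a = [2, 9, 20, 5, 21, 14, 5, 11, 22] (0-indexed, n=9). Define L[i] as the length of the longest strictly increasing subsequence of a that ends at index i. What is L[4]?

4

   i    0    1    2    3    4    5    6    7    8
a[i]    2    9   20    5   21   14    5   11   22
L[i]    1    2    3    2    4    3    2    3    5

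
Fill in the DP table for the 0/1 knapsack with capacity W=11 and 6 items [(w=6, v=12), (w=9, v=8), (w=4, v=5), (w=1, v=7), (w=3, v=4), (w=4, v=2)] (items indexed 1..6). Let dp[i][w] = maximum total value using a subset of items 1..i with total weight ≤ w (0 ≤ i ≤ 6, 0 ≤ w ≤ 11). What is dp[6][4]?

11

i\w   0   1   2   3   4   5   6   7   8   9  10  11
  0   0   0   0   0   0   0   0   0   0   0   0   0
  1   0   0   0   0   0   0  12  12  12  12  12  12
  2   0   0   0   0   0   0  12  12  12  12  12  12
  3   0   0   0   0   5   5  12  12  12  12  17  17
  4   0   7   7   7   7  12  12  19  19  19  19  24
  5   0   7   7   7  11  12  12  19  19  19  23  24
  6   0   7   7   7  11  12  12  19  19  19  23  24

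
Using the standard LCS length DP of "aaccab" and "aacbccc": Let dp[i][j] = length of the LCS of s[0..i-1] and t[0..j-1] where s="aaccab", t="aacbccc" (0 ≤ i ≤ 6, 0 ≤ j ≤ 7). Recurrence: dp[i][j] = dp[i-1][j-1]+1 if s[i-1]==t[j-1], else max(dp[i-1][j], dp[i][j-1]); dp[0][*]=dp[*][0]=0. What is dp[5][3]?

3

   ''  a  a  c  b  c  c  c
''  0  0  0  0  0  0  0  0
 a  0  1  1  1  1  1  1  1
 a  0  1  2  2  2  2  2  2
 c  0  1  2  3  3  3  3  3
 c  0  1  2  3  3  4  4  4
 a  0  1  2  3  3  4  4  4
 b  0  1  2  3  4  4  4  4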